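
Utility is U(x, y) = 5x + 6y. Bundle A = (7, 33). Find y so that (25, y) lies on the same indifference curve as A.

y = 18

U(7, 33) = 233.
Set U(25, y) = 233 and solve.
5·25 + 6y = 233 ⇒ 6y = 108 ⇒ y = 18.
Check: U(25, 18) = 233.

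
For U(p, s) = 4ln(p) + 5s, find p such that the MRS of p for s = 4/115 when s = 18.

p = 23

MU_p = 4/p, MU_s = 5.
MRS = 4/p ÷ 5.
MRS depends only on p: 0.8/p = 4/115 ⇒ p = 0.8/(4/115) = 23.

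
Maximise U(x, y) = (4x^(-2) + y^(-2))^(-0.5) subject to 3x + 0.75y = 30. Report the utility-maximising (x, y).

x* = 8, y* = 8

For CES with ρ = -2, MRS = (4/1)·(y/x)^3.
Tangency: set MRS = p_x/p_y = 3/0.75 = 4.
So (y/x)^3 = 1; taking the cube root, y/x = 1, i.e. y = x.
Substitute into the budget 3·x + 0.75·y = 30: 3.75·x = 30, so x* = 8 and y* = 8.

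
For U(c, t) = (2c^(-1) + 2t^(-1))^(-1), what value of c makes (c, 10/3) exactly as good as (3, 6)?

U depends on (c, t) only through S = 2c^(-1) + 2t^(-1), so equal utility means equal S. At (3, 6): S = 1.
With t = 10/3: 2·(10/3)^(-1) = 0.6, so 2c^(-1) = 1 − 0.6 = 0.4, i.e. c^(-1) = 0.2.
Hence c = 1/0.2 = 5.
Check: U(5, 10/3) = 1.

c = 5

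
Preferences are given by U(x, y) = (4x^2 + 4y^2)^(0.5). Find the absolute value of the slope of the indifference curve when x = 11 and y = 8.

MRS = 1.375

For CES with ρ = 2, MRS = (y/x)^(-1).
At (11, 8): MRS = 1.375.
That is, one extra unit of x is worth 1.375 units of y at the margin.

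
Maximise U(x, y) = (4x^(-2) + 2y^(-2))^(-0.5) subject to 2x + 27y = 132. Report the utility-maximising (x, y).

x* = 12, y* = 4

For CES with ρ = -2, MRS = (4/2)·(y/x)^3.
Tangency: set MRS = p_x/p_y = 2/27.
So (y/x)^3 = 1/27; taking the cube root, y/x = 1/3, i.e. y = (1/3)·x.
Substitute into the budget 2·x + 27·y = 132: 11·x = 132, so x* = 12 and y* = (1/3)·12 = 4.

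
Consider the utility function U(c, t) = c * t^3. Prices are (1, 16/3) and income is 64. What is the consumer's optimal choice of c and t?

c* = 16, t* = 9

MU_c = t^3 and MU_t = 3·c·t^2.
MRS = MU_c/MU_t = (1/3)·t/c.
Tangency: set MRS = p_c/p_t = 1/(16/3) = 3/16.
So (1/3)·t/c = 3/16, i.e. t = (9/16)·c.
Substitute into the budget 1·c + (16/3)·t = 64: 4·c = 64, so c* = 16.
Then t* = (9/16)·16 = 9.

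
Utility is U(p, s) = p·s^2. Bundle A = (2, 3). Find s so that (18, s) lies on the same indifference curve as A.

s = 1

U(2, 3) = 18.
Set U(18, s) = 18 and solve.
With p = 18: s^2 = 18/18 = 1; taking the square root, s = 1.
Check: U(18, 1) = 18.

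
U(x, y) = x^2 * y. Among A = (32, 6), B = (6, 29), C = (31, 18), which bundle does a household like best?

Evaluate utility at each bundle:
U(A) = 6144.
U(B) = 1044.
U(C) = 17298.
Highest utility is C, so C ≻ A ≻ B.

Bundle C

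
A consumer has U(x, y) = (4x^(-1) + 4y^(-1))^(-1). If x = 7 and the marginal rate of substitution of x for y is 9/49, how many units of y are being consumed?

For CES with ρ = -1, MRS = (y/x)^2.
Setting (y/7)^2 = 9/49 gives y/7 = 3/7 and y = 3.

y = 3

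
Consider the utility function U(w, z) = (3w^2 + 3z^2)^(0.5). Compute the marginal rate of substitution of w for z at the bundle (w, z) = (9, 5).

MRS = 1.8

For CES with ρ = 2, MRS = (z/w)^(-1).
At (9, 5): MRS = 1.8.
So at (9, 5) the consumer would give up 1.8 units of z for one more unit of w.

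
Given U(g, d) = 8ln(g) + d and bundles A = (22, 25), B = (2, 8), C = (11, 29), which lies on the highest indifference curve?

Bundle A

Evaluate utility at each bundle:
U(A) = 49.728.
U(B) = 13.545.
U(C) = 48.183.
Highest utility is A, so A ≻ C ≻ B.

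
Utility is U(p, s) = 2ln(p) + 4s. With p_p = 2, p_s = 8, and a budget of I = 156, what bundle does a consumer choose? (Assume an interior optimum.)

p* = 2, s* = 19

MU_p = 2/p, MU_s = 4.
MRS = 2/p ÷ 4.
Tangency: set MRS = p_p/p_s = 2/8 = 0.25.
MRS depends only on p: 0.5/p = 0.25 ⇒ p* = 0.5/0.25 = 2.
From the budget, 8·s = 156 − 2·2 = 152, so s* = 19.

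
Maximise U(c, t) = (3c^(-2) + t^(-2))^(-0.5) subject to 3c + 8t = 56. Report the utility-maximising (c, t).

c* = 8, t* = 4

For CES with ρ = -2, MRS = (3/1)·(t/c)^3.
Tangency: set MRS = p_c/p_t = 3/8 = 0.375.
So (t/c)^3 = 0.125; taking the cube root, t/c = 0.5, i.e. t = 0.5·c.
Substitute into the budget 3·c + 8·t = 56: 7·c = 56, so c* = 8 and t* = 0.5·8 = 4.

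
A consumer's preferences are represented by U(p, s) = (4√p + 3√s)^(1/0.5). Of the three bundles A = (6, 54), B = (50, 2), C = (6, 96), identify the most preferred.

Evaluate utility at each bundle:
U(A) = 1014.000.
U(B) = 1058.000.
U(C) = 1536.000.
Highest utility is C, so C ≻ B ≻ A.

Bundle C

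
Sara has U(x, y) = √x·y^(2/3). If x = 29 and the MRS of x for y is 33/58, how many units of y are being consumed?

y = 22

MU_x = 0.5·x^(-0.5)·y^(2/3) and MU_y = 2/3·√x·y^(-1/3).
MRS = MU_x/MU_y = (0.75)·y/x.
Substitute x = 29: MRS = y/(116/3). Setting y/(116/3) = 33/58 gives y = (33/58)·(116/3) = 22.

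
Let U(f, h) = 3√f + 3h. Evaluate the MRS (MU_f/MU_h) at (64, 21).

MRS = 1/16

MU_f = 3/(2√f), MU_h = 3.
MRS = 3/(2√f) ÷ 3.
At (64, 21): MRS = 1/16.
The indifference curve has slope −1/16 at this bundle.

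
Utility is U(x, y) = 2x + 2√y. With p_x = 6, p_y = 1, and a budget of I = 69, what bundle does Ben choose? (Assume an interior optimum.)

MU_x = 2, MU_y = 2/(2√y).
MRS = 2 ÷ (2/(2√y)).
Tangency: set MRS = p_x/p_y = 6/1 = 6.
MRS depends only on y: 2·√y = 6 ⇒ √y = 6/2 = 3 ⇒ y* = 9.
From the budget, 6·x = 69 − 1·9 = 60, so x* = 10.

x* = 10, y* = 9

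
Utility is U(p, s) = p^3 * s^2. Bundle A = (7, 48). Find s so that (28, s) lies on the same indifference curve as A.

U(7, 48) = 790272.
Set U(28, s) = 790272 and solve.
With p = 28: 28^3 = 21952, so s^2 = 790272/21952 = 36; taking the square root, s = 6.
Check: U(28, 6) = 790272.

s = 6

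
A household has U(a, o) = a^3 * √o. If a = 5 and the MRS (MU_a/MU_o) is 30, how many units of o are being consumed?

o = 25

MU_a = 3·a^2·√o and MU_o = 0.5·a^3·o^(-0.5).
MRS = MU_a/MU_o = (6)·o/a.
Substitute a = 5: MRS = o/(5/6). Setting o/(5/6) = 30 gives o = 30·(5/6) = 25.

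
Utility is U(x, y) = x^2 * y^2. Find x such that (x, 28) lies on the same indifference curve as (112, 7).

U(112, 7) = 614656.
Set U(x, 28) = 614656 and solve.
With y = 28: 28^2 = 784, so x^2 = 614656/784 = 784; taking the square root, x = 28.
Check: U(28, 28) = 614656.

x = 28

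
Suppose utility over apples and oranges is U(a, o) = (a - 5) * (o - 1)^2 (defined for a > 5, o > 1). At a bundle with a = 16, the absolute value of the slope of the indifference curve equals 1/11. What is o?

MU_a = (o−1)^2, MU_o = 2·(a−5)·(o−1).
MRS = (1/2)·(o−1)/(a−5).
Substitute a = 16: MRS = (o − 1)/22. Setting this equal to 1/11 gives o − 1 = (1/11)·22 = 2, so o = 3.

o = 3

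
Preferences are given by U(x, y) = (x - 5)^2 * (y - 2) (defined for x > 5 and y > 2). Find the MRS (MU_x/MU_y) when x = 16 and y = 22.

MU_x = 2·(x−5)·(y−2), MU_y = (x−5)^2.
MRS = (2/1)·(y−2)/(x−5).
At (16, 22): MRS = 40/11.
That is, one extra unit of x is worth 40/11 units of y at the margin.

MRS = 40/11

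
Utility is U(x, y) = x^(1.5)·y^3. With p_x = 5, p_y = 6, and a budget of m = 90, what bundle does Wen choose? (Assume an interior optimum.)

x* = 6, y* = 10

MU_x = 1.5·√x·y^3 and MU_y = 3·x^(1.5)·y^2.
MRS = MU_x/MU_y = (0.5)·y/x.
Tangency: set MRS = p_x/p_y = 5/6.
So (0.5)·y/x = 5/6, i.e. y = (5/3)·x.
Substitute into the budget 5·x + 6·y = 90: 15·x = 90, so x* = 6.
Then y* = (5/3)·6 = 10.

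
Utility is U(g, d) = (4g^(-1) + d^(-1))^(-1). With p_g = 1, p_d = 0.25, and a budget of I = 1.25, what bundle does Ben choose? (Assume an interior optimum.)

g* = 1, d* = 1

For CES with ρ = -1, MRS = (4/1)·(d/g)^2.
Tangency: set MRS = p_g/p_d = 1/0.25 = 4.
So (d/g)^2 = 1; taking the square root, d/g = 1, i.e. d = g.
Substitute into the budget 1·g + 0.25·d = 1.25: 1.25·g = 1.25, so g* = 1 and d* = 1.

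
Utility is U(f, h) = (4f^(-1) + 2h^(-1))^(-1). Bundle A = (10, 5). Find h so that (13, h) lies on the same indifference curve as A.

U depends on (f, h) only through S = 4f^(-1) + 2h^(-1), so equal utility means equal S. At (10, 5): S = 0.8.
With f = 13: 4·13^(-1) = 4/13, so 2h^(-1) = 0.8 − 4/13 = 32/65, i.e. h^(-1) = 16/65.
Hence h = 1/(16/65) = 65/16.
Check: U(13, 65/16) = 1.25.

h = 65/16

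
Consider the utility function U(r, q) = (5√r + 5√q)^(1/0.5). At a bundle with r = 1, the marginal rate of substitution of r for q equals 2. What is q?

q = 4

For CES with ρ = 0.5, MRS = √(q/r).
Setting √(q/1) = 2 gives q/1 = 4 and q = 4.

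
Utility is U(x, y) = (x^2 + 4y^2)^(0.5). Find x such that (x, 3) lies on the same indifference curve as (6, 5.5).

U depends on (x, y) only through S = x^2 + 4y^2, so equal utility means equal S. At (6, 5.5): S = 157.
With y = 3: 4·3^2 = 36, so x^2 = 157 − 36 = 121.
Hence x = √121 = 11.
Check: U(11, 3) = 12.53.

x = 11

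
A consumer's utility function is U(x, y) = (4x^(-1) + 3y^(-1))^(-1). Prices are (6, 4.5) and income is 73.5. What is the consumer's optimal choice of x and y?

x* = 7, y* = 7

For CES with ρ = -1, MRS = (4/3)·(y/x)^2.
Tangency: set MRS = p_x/p_y = 6/4.5 = 4/3.
So (y/x)^2 = 1; taking the square root, y/x = 1, i.e. y = x.
Substitute into the budget 6·x + 4.5·y = 73.5: 10.5·x = 73.5, so x* = 7 and y* = 7.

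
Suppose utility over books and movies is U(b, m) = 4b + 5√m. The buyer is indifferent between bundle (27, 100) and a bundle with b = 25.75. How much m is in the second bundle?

m = 121

U(27, 100) = 158.
Set U(25.75, m) = 158 and solve.
With b = 25.75: 5√m = 158 − 4·25.75 = 55, so √m = 11 and m = 121.
Check: U(25.75, 121) = 158.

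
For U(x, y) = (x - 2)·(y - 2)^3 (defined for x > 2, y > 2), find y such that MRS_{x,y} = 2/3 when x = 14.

MU_x = (y−2)^3, MU_y = 3·(x−2)·(y−2)^2.
MRS = (1/3)·(y−2)/(x−2).
Substitute x = 14: MRS = (y − 2)/36. Setting this equal to 2/3 gives y − 2 = (2/3)·36 = 24, so y = 26.

y = 26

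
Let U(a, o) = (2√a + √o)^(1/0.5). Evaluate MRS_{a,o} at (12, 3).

For CES with ρ = 0.5, MRS = (2/1)·√(o/a).
At (12, 3): MRS = 1.
The indifference curve has slope −1 at this bundle.

MRS = 1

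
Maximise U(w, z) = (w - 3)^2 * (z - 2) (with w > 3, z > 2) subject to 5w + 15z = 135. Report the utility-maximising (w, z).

MU_w = 2·(w−3)·(z−2), MU_z = (w−3)^2.
MRS = (2/1)·(z−2)/(w−3).
Tangency: set MRS = p_w/p_z = 5/15 = 1/3.
So (2/1)·(z − 2)/(w − 3) = 1/3, i.e. (z − 2) = (1/6)·(w − 3).
Rewrite the budget in excess-of-subsistence terms: 5·(w − 3) + 15·(z − 2) = 135 − 5·3 − 15·2 = 90.
Substituting, 7.5·(w − 3) = 90, so w − 3 = 12 and w* = 15.
Then z − 2 = (1/6)·12 = 2, so z* = 4.

w* = 15, z* = 4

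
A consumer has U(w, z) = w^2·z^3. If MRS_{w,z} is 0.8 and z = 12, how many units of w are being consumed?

MU_w = 2·w·z^3 and MU_z = 3·w^2·z^2.
MRS = MU_w/MU_z = (2/3)·z/w.
Substitute z = 12: MRS = 8/w. Setting 8/w = 0.8 gives w = 8/0.8 = 10.

w = 10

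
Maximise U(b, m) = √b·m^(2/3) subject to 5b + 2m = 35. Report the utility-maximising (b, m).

b* = 3, m* = 10

MU_b = 0.5·b^(-0.5)·m^(2/3) and MU_m = 2/3·√b·m^(-1/3).
MRS = MU_b/MU_m = (0.75)·m/b.
Tangency: set MRS = p_b/p_m = 5/2 = 2.5.
So (0.75)·m/b = 2.5, i.e. m = (10/3)·b.
Substitute into the budget 5·b + 2·m = 35: (35/3)·b = 35, so b* = 3.
Then m* = (10/3)·3 = 10.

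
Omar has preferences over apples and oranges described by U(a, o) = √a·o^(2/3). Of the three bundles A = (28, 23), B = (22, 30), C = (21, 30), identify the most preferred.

Bundle B

Evaluate utility at each bundle:
U(A) = 42.795.
U(B) = 45.285.
U(C) = 44.244.
Highest utility is B, so B ≻ C ≻ A.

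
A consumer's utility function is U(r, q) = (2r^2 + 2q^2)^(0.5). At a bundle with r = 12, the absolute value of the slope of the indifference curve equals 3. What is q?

For CES with ρ = 2, MRS = (q/r)^(-1).
Setting (q/12)^(-1) = 3 gives q/12 = 1/3 and q = 4.

q = 4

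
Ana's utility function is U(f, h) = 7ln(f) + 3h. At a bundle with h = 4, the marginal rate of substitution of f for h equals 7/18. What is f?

f = 6

MU_f = 7/f, MU_h = 3.
MRS = 7/f ÷ 3.
MRS depends only on f: (7/3)/f = 7/18 ⇒ f = (7/3)/(7/18) = 6.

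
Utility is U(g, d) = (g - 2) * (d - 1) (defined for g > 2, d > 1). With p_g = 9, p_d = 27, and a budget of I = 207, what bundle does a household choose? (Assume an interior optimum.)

g* = 11, d* = 4

MU_g = (d−1), MU_d = (g−2).
MRS = (d−1)/(g−2).
Tangency: set MRS = p_g/p_d = 9/27 = 1/3.
So (d − 1)/(g − 2) = 1/3, i.e. (d − 1) = (1/3)·(g − 2).
Rewrite the budget in excess-of-subsistence terms: 9·(g − 2) + 27·(d − 1) = 207 − 9·2 − 27·1 = 162.
Substituting, 18·(g − 2) = 162, so g − 2 = 9 and g* = 11.
Then d − 1 = (1/3)·9 = 3, so d* = 4.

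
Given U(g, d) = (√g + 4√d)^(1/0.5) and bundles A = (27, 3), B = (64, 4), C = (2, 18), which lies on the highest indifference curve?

Evaluate utility at each bundle:
U(A) = 147.000.
U(B) = 256.000.
U(C) = 338.000.
Highest utility is C, so C ≻ B ≻ A.

Bundle C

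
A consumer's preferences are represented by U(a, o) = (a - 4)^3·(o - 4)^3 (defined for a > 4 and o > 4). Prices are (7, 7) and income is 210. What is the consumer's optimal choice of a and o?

MU_a = 3·(a−4)^2·(o−4)^3, MU_o = 3·(a−4)^3·(o−4)^2.
MRS = (o−4)/(a−4).
Tangency: set MRS = p_a/p_o = 7/7 = 1.
So (o − 4)/(a − 4) = 1, i.e. (o − 4) = (a − 4).
Rewrite the budget in excess-of-subsistence terms: 7·(a − 4) + 7·(o − 4) = 210 − 7·4 − 7·4 = 154.
Substituting, 14·(a − 4) = 154, so a − 4 = 11 and a* = 15.
Then o − 4 = 11, so o* = 15.

a* = 15, o* = 15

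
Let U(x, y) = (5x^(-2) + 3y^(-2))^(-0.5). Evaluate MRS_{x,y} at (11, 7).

MRS = 1715/3993

For CES with ρ = -2, MRS = (5/3)·(y/x)^3.
At (11, 7): MRS = 1715/3993.
The indifference curve has slope −1715/3993 at this bundle.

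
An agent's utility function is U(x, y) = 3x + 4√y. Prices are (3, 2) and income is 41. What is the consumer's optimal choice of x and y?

x* = 13, y* = 1

MU_x = 3, MU_y = 4/(2√y).
MRS = 3 ÷ (4/(2√y)).
Tangency: set MRS = p_x/p_y = 3/2 = 1.5.
MRS depends only on y: 1.5·√y = 1.5 ⇒ √y = 1.5/1.5 = 1 ⇒ y* = 1.
From the budget, 3·x = 41 − 2·1 = 39, so x* = 13.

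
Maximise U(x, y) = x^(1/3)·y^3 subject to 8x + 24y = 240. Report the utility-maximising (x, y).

x* = 3, y* = 9

MU_x = 1/3·x^(-2/3)·y^3 and MU_y = 3·x^(1/3)·y^2.
MRS = MU_x/MU_y = (1/9)·y/x.
Tangency: set MRS = p_x/p_y = 8/24 = 1/3.
So (1/9)·y/x = 1/3, i.e. y = 3·x.
Substitute into the budget 8·x + 24·y = 240: 80·x = 240, so x* = 3.
Then y* = 3·3 = 9.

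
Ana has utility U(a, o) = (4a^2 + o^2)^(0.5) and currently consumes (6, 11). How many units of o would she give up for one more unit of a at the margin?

For CES with ρ = 2, MRS = (4/1)·(o/a)^(-1).
At (6, 11): MRS = 24/11.
That is, one extra unit of a is worth 24/11 units of o at the margin.

MRS = 24/11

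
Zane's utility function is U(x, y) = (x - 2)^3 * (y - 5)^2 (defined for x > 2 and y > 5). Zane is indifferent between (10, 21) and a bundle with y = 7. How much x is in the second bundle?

x = 34

U(10, 21) = 131072.
Set U(x, 7) = 131072 and solve.
With y = 7: (7 − 5)^2 = 4, so (x − 2)^3 = 131072/4 = 32768.
Taking the cube root (with x > 2): x − 2 = 32, so x = 34.
Check: U(34, 7) = 131072.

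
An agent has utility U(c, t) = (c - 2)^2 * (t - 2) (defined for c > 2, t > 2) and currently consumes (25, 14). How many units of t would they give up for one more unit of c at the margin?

MU_c = 2·(c−2)·(t−2), MU_t = (c−2)^2.
MRS = (2/1)·(t−2)/(c−2).
At (25, 14): MRS = 24/23.
The indifference curve has slope −24/23 at this bundle.

MRS = 24/23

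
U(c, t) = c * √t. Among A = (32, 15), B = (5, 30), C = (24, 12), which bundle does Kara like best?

Bundle A

Evaluate utility at each bundle:
U(A) = 123.935.
U(B) = 27.386.
U(C) = 83.138.
Highest utility is A, so A ≻ C ≻ B.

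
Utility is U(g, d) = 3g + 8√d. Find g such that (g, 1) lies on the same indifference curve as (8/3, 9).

g = 8

U(8/3, 9) = 32.
Set U(g, 1) = 32 and solve.
With d = 1: √1 = 1, so 3g = 32 − 8·1 = 24 and g = 8.
Check: U(8, 1) = 32.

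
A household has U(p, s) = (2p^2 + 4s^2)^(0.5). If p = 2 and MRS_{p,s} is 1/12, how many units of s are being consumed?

For CES with ρ = 2, MRS = (2/4)·(s/p)^(-1).
Setting (2/4)·(s/2)^(-1) = 1/12 gives (s/2)^(-1) = 1/6, so s/2 = 6 and s = 12.

s = 12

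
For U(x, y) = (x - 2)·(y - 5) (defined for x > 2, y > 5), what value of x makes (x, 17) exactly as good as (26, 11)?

x = 14

U(26, 11) = 144.
Set U(x, 17) = 144 and solve.
With y = 17: (17 − 5) = 12, so (x − 2) = 144/12 = 12.
So x = 2 + 12 = 14.
Check: U(14, 17) = 144.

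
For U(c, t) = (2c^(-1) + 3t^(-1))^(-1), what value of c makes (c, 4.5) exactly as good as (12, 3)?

c = 4

U depends on (c, t) only through S = 2c^(-1) + 3t^(-1), so equal utility means equal S. At (12, 3): S = 7/6.
With t = 4.5: 3·4.5^(-1) = 2/3, so 2c^(-1) = 7/6 − 2/3 = 0.5, i.e. c^(-1) = 0.25.
Hence c = 1/0.25 = 4.
Check: U(4, 4.5) = 0.8571.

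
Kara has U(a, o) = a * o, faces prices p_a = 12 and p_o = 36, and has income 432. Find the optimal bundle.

a* = 18, o* = 6

MU_a = o and MU_o = a.
MRS = MU_a/MU_o = o/a.
Tangency: set MRS = p_a/p_o = 12/36 = 1/3.
So o/a = 1/3, i.e. o = (1/3)·a.
Substitute into the budget 12·a + 36·o = 432: 24·a = 432, so a* = 18.
Then o* = (1/3)·18 = 6.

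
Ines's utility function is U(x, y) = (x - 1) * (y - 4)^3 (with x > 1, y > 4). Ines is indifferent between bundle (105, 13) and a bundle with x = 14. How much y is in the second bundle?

U(105, 13) = 75816.
Set U(14, y) = 75816 and solve.
With x = 14: (14 − 1) = 13, so (y − 4)^3 = 75816/13 = 5832.
Taking the cube root (with y > 4): y − 4 = 18, so y = 22.
Check: U(14, 22) = 75816.

y = 22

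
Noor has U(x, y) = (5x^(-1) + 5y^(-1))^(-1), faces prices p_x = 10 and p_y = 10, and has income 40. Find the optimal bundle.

x* = 2, y* = 2

For CES with ρ = -1, MRS = (y/x)^2.
Tangency: set MRS = p_x/p_y = 10/10 = 1.
So (y/x)^2 = 1; taking the square root, y/x = 1, i.e. y = x.
Substitute into the budget 10·x + 10·y = 40: 20·x = 40, so x* = 2 and y* = 2.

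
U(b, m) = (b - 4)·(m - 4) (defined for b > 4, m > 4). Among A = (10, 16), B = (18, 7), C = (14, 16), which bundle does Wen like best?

Bundle C

Evaluate utility at each bundle:
U(A) = 72.
U(B) = 42.
U(C) = 120.
Highest utility is C, so C ≻ A ≻ B.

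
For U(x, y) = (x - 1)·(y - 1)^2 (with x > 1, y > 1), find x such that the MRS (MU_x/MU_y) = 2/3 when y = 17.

x = 13

MU_x = (y−1)^2, MU_y = 2·(x−1)·(y−1).
MRS = (1/2)·(y−1)/(x−1).
Substitute y = 17: MRS = 8/(x − 1). Setting this equal to 2/3 gives x − 1 = 8/(2/3) = 12, so x = 13.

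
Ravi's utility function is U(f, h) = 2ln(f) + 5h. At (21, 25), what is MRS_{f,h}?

MRS = 2/105

MU_f = 2/f, MU_h = 5.
MRS = 2/f ÷ 5.
At (21, 25): MRS = 2/105.
So at (21, 25) the consumer would give up 2/105 units of h for one more unit of f.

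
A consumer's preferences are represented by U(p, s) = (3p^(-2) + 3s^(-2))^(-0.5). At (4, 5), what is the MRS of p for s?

MRS = 125/64

For CES with ρ = -2, MRS = (s/p)^3.
At (4, 5): MRS = 125/64.
The indifference curve has slope −125/64 at this bundle.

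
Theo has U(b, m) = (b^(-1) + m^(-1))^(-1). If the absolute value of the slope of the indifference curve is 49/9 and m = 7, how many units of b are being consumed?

For CES with ρ = -1, MRS = (m/b)^2.
Setting (7/b)^2 = 49/9 gives 7/b = 7/3 and b = 3.

b = 3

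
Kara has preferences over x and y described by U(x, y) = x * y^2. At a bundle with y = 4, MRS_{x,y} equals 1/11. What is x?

MU_x = y^2 and MU_y = 2·x·y.
MRS = MU_x/MU_y = (1/2)·y/x.
Substitute y = 4: MRS = 2/x. Setting 2/x = 1/11 gives x = 2/(1/11) = 22.

x = 22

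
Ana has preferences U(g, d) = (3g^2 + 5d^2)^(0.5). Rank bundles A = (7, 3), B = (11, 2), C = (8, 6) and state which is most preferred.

Bundle B

Evaluate utility at each bundle:
U(A) = 13.856.
U(B) = 19.570.
U(C) = 19.287.
Highest utility is B, so B ≻ C ≻ A.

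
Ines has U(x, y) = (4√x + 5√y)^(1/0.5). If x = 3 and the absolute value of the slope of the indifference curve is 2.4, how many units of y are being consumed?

y = 27

For CES with ρ = 0.5, MRS = (4/5)·√(y/x).
Setting (4/5)·√(y/3) = 2.4 gives √(y/3) = 3, so y/3 = 9 and y = 27.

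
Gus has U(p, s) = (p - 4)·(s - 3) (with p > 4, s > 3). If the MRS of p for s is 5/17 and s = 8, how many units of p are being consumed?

MU_p = (s−3), MU_s = (p−4).
MRS = (s−3)/(p−4).
Substitute s = 8: MRS = 5/(p − 4). Setting this equal to 5/17 gives p − 4 = 5/(5/17) = 17, so p = 21.

p = 21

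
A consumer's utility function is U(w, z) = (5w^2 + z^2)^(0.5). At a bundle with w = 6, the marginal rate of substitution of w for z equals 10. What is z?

For CES with ρ = 2, MRS = (5/1)·(z/w)^(-1).
Setting (5/1)·(z/6)^(-1) = 10 gives (z/6)^(-1) = 2, so z/6 = 0.5 and z = 3.

z = 3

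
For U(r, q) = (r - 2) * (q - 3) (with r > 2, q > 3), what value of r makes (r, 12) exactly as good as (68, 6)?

U(68, 6) = 198.
Set U(r, 12) = 198 and solve.
With q = 12: (12 − 3) = 9, so (r − 2) = 198/9 = 22.
So r = 2 + 22 = 24.
Check: U(24, 12) = 198.

r = 24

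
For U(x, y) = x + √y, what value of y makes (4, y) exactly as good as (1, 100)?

y = 49

U(1, 100) = 11.
Set U(4, y) = 11 and solve.
With x = 4: √y = 11 − 4 = 7, so √y = 7 and y = 49.
Check: U(4, 49) = 11.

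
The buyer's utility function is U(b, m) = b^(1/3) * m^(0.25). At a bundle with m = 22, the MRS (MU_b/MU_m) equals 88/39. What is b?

MU_b = 1/3·b^(-2/3)·m^(0.25) and MU_m = 0.25·b^(1/3)·m^(-0.75).
MRS = MU_b/MU_m = (4/3)·m/b.
Substitute m = 22: MRS = (88/3)/b. Setting (88/3)/b = 88/39 gives b = (88/3)/(88/39) = 13.

b = 13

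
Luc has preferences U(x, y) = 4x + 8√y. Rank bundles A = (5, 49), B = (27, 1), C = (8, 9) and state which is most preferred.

Evaluate utility at each bundle:
U(A) = 76.000.
U(B) = 116.000.
U(C) = 56.000.
Highest utility is B, so B ≻ A ≻ C.

Bundle B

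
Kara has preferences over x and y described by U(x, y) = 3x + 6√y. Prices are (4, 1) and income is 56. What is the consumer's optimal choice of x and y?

x* = 10, y* = 16

MU_x = 3, MU_y = 6/(2√y).
MRS = 3 ÷ (6/(2√y)).
Tangency: set MRS = p_x/p_y = 4/1 = 4.
MRS depends only on y: √y = 4 ⇒ √y = 4 ⇒ y* = 16.
From the budget, 4·x = 56 − 1·16 = 40, so x* = 10.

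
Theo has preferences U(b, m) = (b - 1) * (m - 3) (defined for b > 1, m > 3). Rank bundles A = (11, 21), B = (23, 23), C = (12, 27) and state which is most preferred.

Bundle B

Evaluate utility at each bundle:
U(A) = 180.
U(B) = 440.
U(C) = 264.
Highest utility is B, so B ≻ C ≻ A.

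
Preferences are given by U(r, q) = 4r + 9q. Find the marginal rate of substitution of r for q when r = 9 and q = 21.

MRS = 4/9

MU_r = 4, MU_q = 9, so MRS = 4/9 at every bundle.
At (9, 21): MRS = 4/9.
So at (9, 21) the consumer would give up 4/9 units of q for one more unit of r.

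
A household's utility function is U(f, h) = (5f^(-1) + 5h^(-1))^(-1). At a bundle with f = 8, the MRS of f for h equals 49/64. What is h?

For CES with ρ = -1, MRS = (h/f)^2.
Setting (h/8)^2 = 49/64 gives h/8 = 0.875 and h = 7.

h = 7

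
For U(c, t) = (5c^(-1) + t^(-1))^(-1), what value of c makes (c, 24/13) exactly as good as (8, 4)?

U depends on (c, t) only through S = 5c^(-1) + t^(-1), so equal utility means equal S. At (8, 4): S = 0.875.
With t = 24/13: (24/13)^(-1) = 13/24, so 5c^(-1) = 0.875 − 13/24 = 1/3, i.e. c^(-1) = 1/15.
Hence c = 1/(1/15) = 15.
Check: U(15, 24/13) = 1.1429.

c = 15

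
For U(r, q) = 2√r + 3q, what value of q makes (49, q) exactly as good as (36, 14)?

q = 40/3

U(36, 14) = 54.
Set U(49, q) = 54 and solve.
With r = 49: √49 = 7, so 3q = 54 − 2·7 = 40 and q = 40/3.
Check: U(49, 40/3) = 54.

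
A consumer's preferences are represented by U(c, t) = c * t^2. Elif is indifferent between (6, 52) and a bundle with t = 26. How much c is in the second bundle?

c = 24

U(6, 52) = 16224.
Set U(c, 26) = 16224 and solve.
With t = 26: 26^2 = 676, so c = 16224/676 = 24.
Check: U(24, 26) = 16224.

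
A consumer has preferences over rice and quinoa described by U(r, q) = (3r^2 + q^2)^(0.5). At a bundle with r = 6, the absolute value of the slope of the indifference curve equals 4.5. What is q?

For CES with ρ = 2, MRS = (3/1)·(q/r)^(-1).
Setting (3/1)·(q/6)^(-1) = 4.5 gives (q/6)^(-1) = 1.5, so q/6 = 2/3 and q = 4.

q = 4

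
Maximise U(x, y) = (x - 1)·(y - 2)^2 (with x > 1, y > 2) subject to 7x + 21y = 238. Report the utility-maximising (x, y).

x* = 10, y* = 8

MU_x = (y−2)^2, MU_y = 2·(x−1)·(y−2).
MRS = (1/2)·(y−2)/(x−1).
Tangency: set MRS = p_x/p_y = 7/21 = 1/3.
So (1/2)·(y − 2)/(x − 1) = 1/3, i.e. (y − 2) = (2/3)·(x − 1).
Rewrite the budget in excess-of-subsistence terms: 7·(x − 1) + 21·(y − 2) = 238 − 7·1 − 21·2 = 189.
Substituting, 21·(x − 1) = 189, so x − 1 = 9 and x* = 10.
Then y − 2 = (2/3)·9 = 6, so y* = 8.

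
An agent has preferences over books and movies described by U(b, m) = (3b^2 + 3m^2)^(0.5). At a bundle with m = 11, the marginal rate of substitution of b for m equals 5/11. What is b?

b = 5

For CES with ρ = 2, MRS = (m/b)^(-1).
Setting (11/b)^(-1) = 5/11 gives 11/b = 2.2 and b = 5.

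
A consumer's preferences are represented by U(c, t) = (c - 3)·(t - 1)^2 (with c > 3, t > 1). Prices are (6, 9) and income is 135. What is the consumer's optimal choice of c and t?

MU_c = (t−1)^2, MU_t = 2·(c−3)·(t−1).
MRS = (1/2)·(t−1)/(c−3).
Tangency: set MRS = p_c/p_t = 6/9 = 2/3.
So (1/2)·(t − 1)/(c − 3) = 2/3, i.e. (t − 1) = (4/3)·(c − 3).
Rewrite the budget in excess-of-subsistence terms: 6·(c − 3) + 9·(t − 1) = 135 − 6·3 − 9·1 = 108.
Substituting, 18·(c − 3) = 108, so c − 3 = 6 and c* = 9.
Then t − 1 = (4/3)·6 = 8, so t* = 9.

c* = 9, t* = 9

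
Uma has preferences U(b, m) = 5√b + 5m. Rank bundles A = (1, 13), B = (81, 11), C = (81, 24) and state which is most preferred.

Evaluate utility at each bundle:
U(A) = 70.000.
U(B) = 100.000.
U(C) = 165.000.
Highest utility is C, so C ≻ B ≻ A.

Bundle C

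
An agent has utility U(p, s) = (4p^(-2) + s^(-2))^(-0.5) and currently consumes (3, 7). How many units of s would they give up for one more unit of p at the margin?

For CES with ρ = -2, MRS = (4/1)·(s/p)^3.
At (3, 7): MRS = 1372/27.
That is, one extra unit of p is worth 1372/27 units of s at the margin.

MRS = 1372/27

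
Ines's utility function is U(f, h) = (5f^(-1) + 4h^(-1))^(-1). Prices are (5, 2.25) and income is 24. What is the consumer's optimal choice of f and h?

f* = 3, h* = 4

For CES with ρ = -1, MRS = (5/4)·(h/f)^2.
Tangency: set MRS = p_f/p_h = 5/2.25 = 20/9.
So (h/f)^2 = 16/9; taking the square root, h/f = 4/3, i.e. h = (4/3)·f.
Substitute into the budget 5·f + 2.25·h = 24: 8·f = 24, so f* = 3 and h* = (4/3)·3 = 4.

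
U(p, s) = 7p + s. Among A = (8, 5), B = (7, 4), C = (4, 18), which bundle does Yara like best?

Bundle A

Evaluate utility at each bundle:
U(A) = 61.
U(B) = 53.
U(C) = 46.
Highest utility is A, so A ≻ B ≻ C.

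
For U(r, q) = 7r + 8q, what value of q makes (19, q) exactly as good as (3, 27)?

q = 13

U(3, 27) = 237.
Set U(19, q) = 237 and solve.
7·19 + 8q = 237 ⇒ 8q = 104 ⇒ q = 13.
Check: U(19, 13) = 237.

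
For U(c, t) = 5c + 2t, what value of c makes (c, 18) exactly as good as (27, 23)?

U(27, 23) = 181.
Set U(c, 18) = 181 and solve.
5c + 2·18 = 181 ⇒ 5c = 145 ⇒ c = 29.
Check: U(29, 18) = 181.

c = 29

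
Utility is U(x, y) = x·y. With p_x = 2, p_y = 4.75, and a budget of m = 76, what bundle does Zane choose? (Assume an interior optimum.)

MU_x = y and MU_y = x.
MRS = MU_x/MU_y = y/x.
Tangency: set MRS = p_x/p_y = 2/4.75 = 8/19.
So y/x = 8/19, i.e. y = (8/19)·x.
Substitute into the budget 2·x + 4.75·y = 76: 4·x = 76, so x* = 19.
Then y* = (8/19)·19 = 8.

x* = 19, y* = 8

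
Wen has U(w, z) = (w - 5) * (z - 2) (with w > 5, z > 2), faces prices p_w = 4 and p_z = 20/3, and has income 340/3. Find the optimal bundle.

MU_w = (z−2), MU_z = (w−5).
MRS = (z−2)/(w−5).
Tangency: set MRS = p_w/p_z = 4/(20/3) = 0.6.
So (z − 2)/(w − 5) = 0.6, i.e. (z − 2) = 0.6·(w − 5).
Rewrite the budget in excess-of-subsistence terms: 4·(w − 5) + (20/3)·(z − 2) = 340/3 − 4·5 − (20/3)·2 = 80.
Substituting, 8·(w − 5) = 80, so w − 5 = 10 and w* = 15.
Then z − 2 = 0.6·10 = 6, so z* = 8.

w* = 15, z* = 8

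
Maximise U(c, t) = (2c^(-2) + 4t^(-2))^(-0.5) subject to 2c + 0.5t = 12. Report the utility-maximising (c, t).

For CES with ρ = -2, MRS = (2/4)·(t/c)^3.
Tangency: set MRS = p_c/p_t = 2/0.5 = 4.
So (t/c)^3 = 8; taking the cube root, t/c = 2, i.e. t = 2·c.
Substitute into the budget 2·c + 0.5·t = 12: 3·c = 12, so c* = 4 and t* = 2·4 = 8.

c* = 4, t* = 8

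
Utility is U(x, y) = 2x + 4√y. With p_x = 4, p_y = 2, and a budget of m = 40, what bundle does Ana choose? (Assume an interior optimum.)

MU_x = 2, MU_y = 4/(2√y).
MRS = 2 ÷ (4/(2√y)).
Tangency: set MRS = p_x/p_y = 4/2 = 2.
MRS depends only on y: √y = 2 ⇒ √y = 2 ⇒ y* = 4.
From the budget, 4·x = 40 − 2·4 = 32, so x* = 8.

x* = 8, y* = 4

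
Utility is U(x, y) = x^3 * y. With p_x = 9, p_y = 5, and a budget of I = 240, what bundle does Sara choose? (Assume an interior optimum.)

x* = 20, y* = 12

MU_x = 3·x^2·y and MU_y = x^3.
MRS = MU_x/MU_y = (3/1)·y/x.
Tangency: set MRS = p_x/p_y = 9/5 = 1.8.
So (3/1)·y/x = 1.8, i.e. y = 0.6·x.
Substitute into the budget 9·x + 5·y = 240: 12·x = 240, so x* = 20.
Then y* = 0.6·20 = 12.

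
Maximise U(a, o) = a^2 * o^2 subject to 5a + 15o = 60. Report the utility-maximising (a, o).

MU_a = 2·a·o^2 and MU_o = 2·a^2·o.
MRS = MU_a/MU_o = o/a.
Tangency: set MRS = p_a/p_o = 5/15 = 1/3.
So o/a = 1/3, i.e. o = (1/3)·a.
Substitute into the budget 5·a + 15·o = 60: 10·a = 60, so a* = 6.
Then o* = (1/3)·6 = 2.

a* = 6, o* = 2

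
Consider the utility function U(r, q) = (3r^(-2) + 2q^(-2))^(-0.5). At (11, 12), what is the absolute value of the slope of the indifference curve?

For CES with ρ = -2, MRS = (3/2)·(q/r)^3.
At (11, 12): MRS = 2592/1331.
That is, one extra unit of r is worth 2592/1331 units of q at the margin.

MRS = 2592/1331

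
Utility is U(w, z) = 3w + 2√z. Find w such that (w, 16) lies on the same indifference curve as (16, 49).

U(16, 49) = 62.
Set U(w, 16) = 62 and solve.
With z = 16: √16 = 4, so 3w = 62 − 2·4 = 54 and w = 18.
Check: U(18, 16) = 62.

w = 18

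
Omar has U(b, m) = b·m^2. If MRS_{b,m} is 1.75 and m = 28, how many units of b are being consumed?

MU_b = m^2 and MU_m = 2·b·m.
MRS = MU_b/MU_m = (1/2)·m/b.
Substitute m = 28: MRS = 14/b. Setting 14/b = 1.75 gives b = 14/1.75 = 8.

b = 8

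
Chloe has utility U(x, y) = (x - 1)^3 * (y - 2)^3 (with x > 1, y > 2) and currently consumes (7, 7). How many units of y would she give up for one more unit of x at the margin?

MU_x = 3·(x−1)^2·(y−2)^3, MU_y = 3·(x−1)^3·(y−2)^2.
MRS = (y−2)/(x−1).
At (7, 7): MRS = 5/6.
The indifference curve has slope −5/6 at this bundle.

MRS = 5/6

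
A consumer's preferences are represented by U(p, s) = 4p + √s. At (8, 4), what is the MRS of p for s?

MRS = 16

MU_p = 4, MU_s = 1/(2√s).
MRS = 4 ÷ (1/(2√s)).
At (8, 4): MRS = 16.
The indifference curve has slope −16 at this bundle.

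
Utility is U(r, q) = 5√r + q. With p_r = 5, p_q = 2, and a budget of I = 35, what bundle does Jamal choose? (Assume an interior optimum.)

r* = 1, q* = 15

MU_r = 5/(2√r), MU_q = 1.
MRS = 5/(2√r) ÷ 1.
Tangency: set MRS = p_r/p_q = 5/2 = 2.5.
MRS depends only on r: 2.5/√r = 2.5 ⇒ √r = 2.5/2.5 = 1 ⇒ r* = 1.
From the budget, 2·q = 35 − 5·1 = 30, so q* = 15.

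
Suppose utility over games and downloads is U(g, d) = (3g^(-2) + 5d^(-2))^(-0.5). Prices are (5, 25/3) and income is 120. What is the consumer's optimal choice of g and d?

For CES with ρ = -2, MRS = (3/5)·(d/g)^3.
Tangency: set MRS = p_g/p_d = 5/(25/3) = 0.6.
So (d/g)^3 = 1; taking the cube root, d/g = 1, i.e. d = g.
Substitute into the budget 5·g + (25/3)·d = 120: (40/3)·g = 120, so g* = 9 and d* = 9.

g* = 9, d* = 9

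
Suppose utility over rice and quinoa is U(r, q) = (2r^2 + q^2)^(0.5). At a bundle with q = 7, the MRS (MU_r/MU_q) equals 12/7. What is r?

For CES with ρ = 2, MRS = (2/1)·(q/r)^(-1).
Setting (2/1)·(7/r)^(-1) = 12/7 gives (7/r)^(-1) = 6/7, so 7/r = 7/6 and r = 6.

r = 6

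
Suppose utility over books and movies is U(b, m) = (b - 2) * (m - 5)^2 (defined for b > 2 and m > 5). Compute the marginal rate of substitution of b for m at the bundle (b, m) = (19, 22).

MU_b = (m−5)^2, MU_m = 2·(b−2)·(m−5).
MRS = (1/2)·(m−5)/(b−2).
At (19, 22): MRS = 0.5.
That is, one extra unit of b is worth 0.5 units of m at the margin.

MRS = 0.5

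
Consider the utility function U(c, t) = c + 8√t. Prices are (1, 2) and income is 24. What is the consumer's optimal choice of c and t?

c* = 16, t* = 4

MU_c = 1, MU_t = 8/(2√t).
MRS = 1 ÷ (8/(2√t)).
Tangency: set MRS = p_c/p_t = 1/2 = 0.5.
MRS depends only on t: 0.25·√t = 0.5 ⇒ √t = 0.5/0.25 = 2 ⇒ t* = 4.
From the budget, 1·c = 24 − 2·4 = 16, so c* = 16.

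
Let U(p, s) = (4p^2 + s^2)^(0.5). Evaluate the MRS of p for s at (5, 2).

For CES with ρ = 2, MRS = (4/1)·(s/p)^(-1).
At (5, 2): MRS = 10.
That is, one extra unit of p is worth 10 units of s at the margin.

MRS = 10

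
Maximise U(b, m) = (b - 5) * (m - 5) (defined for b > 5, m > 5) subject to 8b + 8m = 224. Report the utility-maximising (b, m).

MU_b = (m−5), MU_m = (b−5).
MRS = (m−5)/(b−5).
Tangency: set MRS = p_b/p_m = 8/8 = 1.
So (m − 5)/(b − 5) = 1, i.e. (m − 5) = (b − 5).
Rewrite the budget in excess-of-subsistence terms: 8·(b − 5) + 8·(m − 5) = 224 − 8·5 − 8·5 = 144.
Substituting, 16·(b − 5) = 144, so b − 5 = 9 and b* = 14.
Then m − 5 = 9, so m* = 14.

b* = 14, m* = 14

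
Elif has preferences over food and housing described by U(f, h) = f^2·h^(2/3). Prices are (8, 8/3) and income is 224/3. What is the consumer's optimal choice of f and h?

f* = 7, h* = 7

MU_f = 2·f·h^(2/3) and MU_h = 2/3·f^2·h^(-1/3).
MRS = MU_f/MU_h = (3)·h/f.
Tangency: set MRS = p_f/p_h = 8/(8/3) = 3.
So (3)·h/f = 3, i.e. h = f.
Substitute into the budget 8·f + (8/3)·h = 224/3: (32/3)·f = 224/3, so f* = 7.
Then h* = 7.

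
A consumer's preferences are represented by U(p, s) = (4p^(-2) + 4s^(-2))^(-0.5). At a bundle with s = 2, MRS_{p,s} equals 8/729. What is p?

For CES with ρ = -2, MRS = (s/p)^3.
Setting (2/p)^3 = 8/729 gives 2/p = 2/9 and p = 9.

p = 9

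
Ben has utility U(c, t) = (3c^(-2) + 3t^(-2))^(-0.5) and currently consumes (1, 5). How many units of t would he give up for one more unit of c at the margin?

For CES with ρ = -2, MRS = (t/c)^3.
At (1, 5): MRS = 125.
So at (1, 5) the consumer would give up 125 units of t for one more unit of c.

MRS = 125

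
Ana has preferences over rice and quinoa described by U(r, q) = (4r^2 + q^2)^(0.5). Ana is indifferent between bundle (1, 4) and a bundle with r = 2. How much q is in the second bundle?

q = 2

U depends on (r, q) only through S = 4r^2 + q^2, so equal utility means equal S. At (1, 4): S = 20.
With r = 2: 4·2^2 = 16, so q^2 = 20 − 16 = 4.
Hence q = √4 = 2.
Check: U(2, 2) = 4.4721.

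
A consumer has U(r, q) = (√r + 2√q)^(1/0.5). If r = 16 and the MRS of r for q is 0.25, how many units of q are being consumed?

For CES with ρ = 0.5, MRS = (1/2)·√(q/r).
Setting (1/2)·√(q/16) = 0.25 gives √(q/16) = 0.5, so q/16 = 0.25 and q = 4.

q = 4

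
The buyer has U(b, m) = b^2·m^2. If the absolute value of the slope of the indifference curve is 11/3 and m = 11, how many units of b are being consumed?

MU_b = 2·b·m^2 and MU_m = 2·b^2·m.
MRS = MU_b/MU_m = m/b.
Substitute m = 11: MRS = 11/b. Setting 11/b = 11/3 gives b = 11/(11/3) = 3.

b = 3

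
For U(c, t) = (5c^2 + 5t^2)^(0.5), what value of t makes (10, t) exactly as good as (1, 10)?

U depends on (c, t) only through S = 5c^2 + 5t^2, so equal utility means equal S. At (1, 10): S = 505.
With c = 10: 5·10^2 = 500, so 5t^2 = 505 − 500 = 5, i.e. t^2 = 1.
Hence t = √1 = 1.
Check: U(10, 1) = 22.4722.

t = 1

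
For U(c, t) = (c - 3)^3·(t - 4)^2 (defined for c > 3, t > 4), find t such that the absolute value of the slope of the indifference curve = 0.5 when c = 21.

t = 10

MU_c = 3·(c−3)^2·(t−4)^2, MU_t = 2·(c−3)^3·(t−4).
MRS = (3/2)·(t−4)/(c−3).
Substitute c = 21: MRS = (t − 4)/12. Setting this equal to 0.5 gives t − 4 = 0.5·12 = 6, so t = 10.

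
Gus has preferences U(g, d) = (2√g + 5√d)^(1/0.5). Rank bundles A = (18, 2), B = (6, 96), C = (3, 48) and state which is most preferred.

Evaluate utility at each bundle:
U(A) = 242.000.
U(B) = 2904.000.
U(C) = 1452.000.
Highest utility is B, so B ≻ C ≻ A.

Bundle B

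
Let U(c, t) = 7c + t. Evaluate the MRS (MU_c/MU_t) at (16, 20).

MRS = 7

MU_c = 7, MU_t = 1, so MRS = 7/1 = 7 at every bundle.
At (16, 20): MRS = 7.
So at (16, 20) the consumer would give up 7 units of t for one more unit of c.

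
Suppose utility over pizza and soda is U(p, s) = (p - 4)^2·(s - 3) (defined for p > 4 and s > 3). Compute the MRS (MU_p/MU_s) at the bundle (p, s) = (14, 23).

MU_p = 2·(p−4)·(s−3), MU_s = (p−4)^2.
MRS = (2/1)·(s−3)/(p−4).
At (14, 23): MRS = 4.
That is, one extra unit of p is worth 4 units of s at the margin.

MRS = 4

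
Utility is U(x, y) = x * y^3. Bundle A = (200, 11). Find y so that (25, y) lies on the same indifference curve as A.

y = 22

U(200, 11) = 266200.
Set U(25, y) = 266200 and solve.
With x = 25: y^3 = 266200/25 = 10648; taking the cube root, y = 22.
Check: U(25, 22) = 266200.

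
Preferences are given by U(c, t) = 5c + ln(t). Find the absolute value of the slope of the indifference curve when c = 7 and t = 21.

MRS = 105

MU_c = 5, MU_t = 1/t.
MRS = 5 ÷ (1/t).
At (7, 21): MRS = 105.
That is, one extra unit of c is worth 105 units of t at the margin.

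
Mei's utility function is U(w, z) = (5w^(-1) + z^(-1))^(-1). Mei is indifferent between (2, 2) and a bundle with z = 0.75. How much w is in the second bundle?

U depends on (w, z) only through S = 5w^(-1) + z^(-1), so equal utility means equal S. At (2, 2): S = 3.
With z = 0.75: 0.75^(-1) = 4/3, so 5w^(-1) = 3 − 4/3 = 5/3, i.e. w^(-1) = 1/3.
Hence w = 1/(1/3) = 3.
Check: U(3, 0.75) = 0.3333.

w = 3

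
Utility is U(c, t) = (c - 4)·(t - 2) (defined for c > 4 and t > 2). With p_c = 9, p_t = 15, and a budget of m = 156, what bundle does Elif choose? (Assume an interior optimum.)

c* = 9, t* = 5

MU_c = (t−2), MU_t = (c−4).
MRS = (t−2)/(c−4).
Tangency: set MRS = p_c/p_t = 9/15 = 0.6.
So (t − 2)/(c − 4) = 0.6, i.e. (t − 2) = 0.6·(c − 4).
Rewrite the budget in excess-of-subsistence terms: 9·(c − 4) + 15·(t − 2) = 156 − 9·4 − 15·2 = 90.
Substituting, 18·(c − 4) = 90, so c − 4 = 5 and c* = 9.
Then t − 2 = 0.6·5 = 3, so t* = 5.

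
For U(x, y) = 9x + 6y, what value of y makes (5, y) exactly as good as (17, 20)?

y = 38

U(17, 20) = 273.
Set U(5, y) = 273 and solve.
9·5 + 6y = 273 ⇒ 6y = 228 ⇒ y = 38.
Check: U(5, 38) = 273.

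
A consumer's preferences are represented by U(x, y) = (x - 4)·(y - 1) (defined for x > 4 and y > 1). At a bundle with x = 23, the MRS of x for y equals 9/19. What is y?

MU_x = (y−1), MU_y = (x−4).
MRS = (y−1)/(x−4).
Substitute x = 23: MRS = (y − 1)/19. Setting this equal to 9/19 gives y − 1 = (9/19)·19 = 9, so y = 10.

y = 10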